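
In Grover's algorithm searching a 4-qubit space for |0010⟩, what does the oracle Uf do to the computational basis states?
Uf|x⟩ = -|x⟩ if x = 0010, else |x⟩ (phase flip on target)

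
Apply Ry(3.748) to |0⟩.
-0.2986|0⟩ + 0.9544|1⟩

Ry(3.748) = [[cos(θ/2), −sin(θ/2)], [sin(θ/2), cos(θ/2)]]; θ = 3.748, cos(θ/2) ≈ -0.298579, sin(θ/2) ≈ 0.954385.
With a = amp(|0⟩) = 1 and b = amp(|1⟩) = 0:
new amp(|0⟩) = (-0.298579)·a + (-0.954385)·b = -0.2986
new amp(|1⟩) = (0.954385)·a + (-0.298579)·b = 0.9544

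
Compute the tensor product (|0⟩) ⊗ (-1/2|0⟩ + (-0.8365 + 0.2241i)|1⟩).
-1/2|00⟩ + (-0.8365 + 0.2241i)|01⟩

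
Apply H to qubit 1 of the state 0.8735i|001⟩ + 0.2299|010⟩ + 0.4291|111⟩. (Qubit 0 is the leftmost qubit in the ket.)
0.1626|000⟩ + 0.6177i|001⟩ - 0.1626|010⟩ + 0.6177i|011⟩ + 0.3034|101⟩ - 0.3034|111⟩

H on qubit 1 mixes each pair of kets that differ only in qubit 1: amplitudes (a, b) of (|…0…⟩, |…1…⟩) become ((a + b)/√2, (a − b)/√2). Kets absent from the input have amplitude 0.
(|000⟩, |010⟩): (a, b) = (0, 0.2299) → (0.1626, -0.1626)
(|001⟩, |011⟩): (a, b) = (0.8735i, 0) → (0.6177i, 0.6177i)
(|101⟩, |111⟩): (a, b) = (0, 0.4291) → (0.3034, -0.3034)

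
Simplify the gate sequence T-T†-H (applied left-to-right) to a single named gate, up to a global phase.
H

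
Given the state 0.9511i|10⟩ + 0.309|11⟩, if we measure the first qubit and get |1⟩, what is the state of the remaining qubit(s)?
0.9511i|0⟩ + 0.309|1⟩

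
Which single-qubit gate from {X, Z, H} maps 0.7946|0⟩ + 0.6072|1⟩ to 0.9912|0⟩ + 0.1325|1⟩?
H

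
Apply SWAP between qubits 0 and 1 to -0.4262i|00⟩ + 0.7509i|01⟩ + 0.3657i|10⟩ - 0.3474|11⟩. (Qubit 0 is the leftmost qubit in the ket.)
-0.4262i|00⟩ + 0.3657i|01⟩ + 0.7509i|10⟩ - 0.3474|11⟩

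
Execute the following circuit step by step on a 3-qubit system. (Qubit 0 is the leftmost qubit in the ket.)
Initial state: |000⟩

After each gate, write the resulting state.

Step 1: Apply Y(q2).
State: i|001⟩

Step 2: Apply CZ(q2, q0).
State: i|001⟩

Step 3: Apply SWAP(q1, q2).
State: i|010⟩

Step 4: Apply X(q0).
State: i|110⟩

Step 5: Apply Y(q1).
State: |100⟩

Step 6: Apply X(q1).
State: |110⟩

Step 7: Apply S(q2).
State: |110⟩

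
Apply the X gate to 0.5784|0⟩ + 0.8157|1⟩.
0.8157|0⟩ + 0.5784|1⟩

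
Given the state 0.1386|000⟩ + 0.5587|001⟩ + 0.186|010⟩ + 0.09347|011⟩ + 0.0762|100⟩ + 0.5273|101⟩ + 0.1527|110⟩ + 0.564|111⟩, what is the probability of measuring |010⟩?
0.0346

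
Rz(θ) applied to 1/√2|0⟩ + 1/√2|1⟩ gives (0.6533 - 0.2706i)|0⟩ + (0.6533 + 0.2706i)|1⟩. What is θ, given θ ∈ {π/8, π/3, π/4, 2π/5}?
π/4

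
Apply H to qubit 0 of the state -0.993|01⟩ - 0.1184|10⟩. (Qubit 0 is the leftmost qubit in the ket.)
-0.08372|00⟩ - 0.7022|01⟩ + 0.08372|10⟩ - 0.7022|11⟩

H on qubit 0 mixes each pair of kets that differ only in qubit 0: amplitudes (a, b) of (|…0…⟩, |…1…⟩) become ((a + b)/√2, (a − b)/√2). Kets absent from the input have amplitude 0.
(|00⟩, |10⟩): (a, b) = (0, -0.1184) → (-0.08372, 0.08372)
(|01⟩, |11⟩): (a, b) = (-0.993, 0) → (-0.7022, -0.7022)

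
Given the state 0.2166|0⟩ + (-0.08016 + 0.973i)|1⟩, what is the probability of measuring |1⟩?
0.9532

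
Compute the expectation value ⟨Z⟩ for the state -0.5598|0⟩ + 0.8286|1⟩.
-0.3732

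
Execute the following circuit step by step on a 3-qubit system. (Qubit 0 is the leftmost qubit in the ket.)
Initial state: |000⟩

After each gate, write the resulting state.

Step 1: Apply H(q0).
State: 1/√2|000⟩ + 1/√2|100⟩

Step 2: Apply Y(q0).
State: -(1/√2)i|000⟩ + (1/√2)i|100⟩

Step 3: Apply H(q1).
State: -(1/2)i|000⟩ - (1/2)i|010⟩ + (1/2)i|100⟩ + (1/2)i|110⟩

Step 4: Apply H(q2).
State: -(1/√8)i|000⟩ - (1/√8)i|001⟩ - (1/√8)i|010⟩ - (1/√8)i|011⟩ + (1/√8)i|100⟩ + (1/√8)i|101⟩ + (1/√8)i|110⟩ + (1/√8)i|111⟩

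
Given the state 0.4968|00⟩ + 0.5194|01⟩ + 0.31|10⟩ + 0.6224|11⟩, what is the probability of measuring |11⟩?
0.3874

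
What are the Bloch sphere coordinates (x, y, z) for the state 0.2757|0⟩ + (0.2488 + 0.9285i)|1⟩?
(0.1372, 0.512, -0.848)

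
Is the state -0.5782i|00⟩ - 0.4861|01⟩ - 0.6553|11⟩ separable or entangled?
Entangled

Writing the state as a|00⟩ + b|01⟩ + c|10⟩ + d|11⟩, it is a product state iff ad − bc = 0.
Here (a, b, c, d) = (-0.5782i, -0.4861, 0, -0.6553): ad − bc = (-0.5782i)(-0.6553) − (-0.4861)(0) = 0.3789i ≠ 0, so the state is entangled.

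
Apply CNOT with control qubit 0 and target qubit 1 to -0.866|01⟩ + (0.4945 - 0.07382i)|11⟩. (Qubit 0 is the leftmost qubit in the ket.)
-0.866|01⟩ + (0.4945 - 0.07382i)|10⟩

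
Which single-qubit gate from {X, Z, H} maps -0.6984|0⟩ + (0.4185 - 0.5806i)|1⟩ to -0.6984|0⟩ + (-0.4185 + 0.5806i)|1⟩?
Z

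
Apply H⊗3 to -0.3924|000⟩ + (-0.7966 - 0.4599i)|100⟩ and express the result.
(-0.4204 - 0.1626i)|000⟩ + (-0.4204 - 0.1626i)|001⟩ + (-0.4204 - 0.1626i)|010⟩ + (-0.4204 - 0.1626i)|011⟩ + (0.1429 + 0.1626i)|100⟩ + (0.1429 + 0.1626i)|101⟩ + (0.1429 + 0.1626i)|110⟩ + (0.1429 + 0.1626i)|111⟩

H⊗3 gives amp(|y⟩) = (1/2√2) Σ_x (−1)^(x·y) amp(|x⟩), where x·y is the number of positions in which both x and y have a 1.
|000⟩: (-0.3924 + (-0.7966 - 0.4599i))/(2√2) = (-0.4204 - 0.1626i)
|001⟩: (-0.3924 + (-0.7966 - 0.4599i))/(2√2) = (-0.4204 - 0.1626i)
|010⟩: (-0.3924 + (-0.7966 - 0.4599i))/(2√2) = (-0.4204 - 0.1626i)
|011⟩: (-0.3924 + (-0.7966 - 0.4599i))/(2√2) = (-0.4204 - 0.1626i)
|100⟩: (-0.3924 - (-0.7966 - 0.4599i))/(2√2) = (0.1429 + 0.1626i)
|101⟩: (-0.3924 - (-0.7966 - 0.4599i))/(2√2) = (0.1429 + 0.1626i)
|110⟩: (-0.3924 - (-0.7966 - 0.4599i))/(2√2) = (0.1429 + 0.1626i)
|111⟩: (-0.3924 - (-0.7966 - 0.4599i))/(2√2) = (0.1429 + 0.1626i)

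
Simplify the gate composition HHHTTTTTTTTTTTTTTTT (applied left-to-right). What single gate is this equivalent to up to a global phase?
H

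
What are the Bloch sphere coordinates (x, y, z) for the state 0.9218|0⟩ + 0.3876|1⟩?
(0.7146, 0, 0.6995)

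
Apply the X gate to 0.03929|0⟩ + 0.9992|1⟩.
0.9992|0⟩ + 0.03929|1⟩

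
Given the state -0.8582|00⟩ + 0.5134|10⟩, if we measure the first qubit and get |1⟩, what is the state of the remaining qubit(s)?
|0⟩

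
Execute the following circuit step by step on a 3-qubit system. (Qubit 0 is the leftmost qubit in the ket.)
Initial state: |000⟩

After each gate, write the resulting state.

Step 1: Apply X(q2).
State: |001⟩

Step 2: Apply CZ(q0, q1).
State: |001⟩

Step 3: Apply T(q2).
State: (1/√2 + (1/√2)i)|001⟩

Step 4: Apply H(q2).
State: (1/2 + (1/2)i)|000⟩ + (-1/2 - (1/2)i)|001⟩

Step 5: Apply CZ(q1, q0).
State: (1/2 + (1/2)i)|000⟩ + (-1/2 - (1/2)i)|001⟩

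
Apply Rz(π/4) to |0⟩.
(0.9239 - 0.3827i)|0⟩

Rz(π/4) = [[e^(−iθ/2), 0], [0, e^(iθ/2)]] with e^(±iθ/2) = cos(θ/2) ± i·sin(θ/2); θ = π/4, cos(θ/2) ≈ 0.92388, sin(θ/2) ≈ 0.382683.
With a = amp(|0⟩) = 1 and b = amp(|1⟩) = 0:
new amp(|0⟩) = (0.92388 - 0.382683i)·a = (0.9239 - 0.3827i)
new amp(|1⟩) = (0.92388 + 0.382683i)·b = 0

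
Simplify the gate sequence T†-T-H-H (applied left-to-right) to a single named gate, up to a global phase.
I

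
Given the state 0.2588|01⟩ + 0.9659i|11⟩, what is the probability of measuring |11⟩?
0.933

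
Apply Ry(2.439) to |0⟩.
0.3441|0⟩ + 0.9389|1⟩

Ry(2.439) = [[cos(θ/2), −sin(θ/2)], [sin(θ/2), cos(θ/2)]]; θ = 2.439, cos(θ/2) ≈ 0.344115, sin(θ/2) ≈ 0.938927.
With a = amp(|0⟩) = 1 and b = amp(|1⟩) = 0:
new amp(|0⟩) = (0.344115)·a + (-0.938927)·b = 0.3441
new amp(|1⟩) = (0.938927)·a + (0.344115)·b = 0.9389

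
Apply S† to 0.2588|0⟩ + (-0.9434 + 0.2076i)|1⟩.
0.2588|0⟩ + (0.2076 + 0.9434i)|1⟩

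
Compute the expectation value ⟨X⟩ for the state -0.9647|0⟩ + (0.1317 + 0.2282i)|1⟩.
-0.2541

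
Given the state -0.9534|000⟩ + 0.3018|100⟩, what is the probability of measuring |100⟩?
0.09108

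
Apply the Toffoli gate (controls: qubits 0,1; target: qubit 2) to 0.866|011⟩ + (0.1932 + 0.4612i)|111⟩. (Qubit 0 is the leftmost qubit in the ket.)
0.866|011⟩ + (0.1932 + 0.4612i)|110⟩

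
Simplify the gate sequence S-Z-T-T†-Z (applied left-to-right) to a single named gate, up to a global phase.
S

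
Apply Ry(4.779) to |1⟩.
-0.6832|0⟩ - 0.7303|1⟩

Ry(4.779) = [[cos(θ/2), −sin(θ/2)], [sin(θ/2), cos(θ/2)]]; θ = 4.779, cos(θ/2) ≈ -0.730261, sin(θ/2) ≈ 0.683168.
With a = amp(|0⟩) = 0 and b = amp(|1⟩) = 1:
new amp(|0⟩) = (-0.730261)·a + (-0.683168)·b = -0.6832
new amp(|1⟩) = (0.683168)·a + (-0.730261)·b = -0.7303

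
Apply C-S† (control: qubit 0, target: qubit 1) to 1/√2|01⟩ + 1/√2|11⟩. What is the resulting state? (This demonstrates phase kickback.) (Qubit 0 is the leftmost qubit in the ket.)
1/√2|01⟩ - (1/√2)i|11⟩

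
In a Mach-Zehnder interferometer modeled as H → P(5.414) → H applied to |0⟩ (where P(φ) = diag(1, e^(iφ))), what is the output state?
(0.8227 - 0.3819i)|0⟩ + (0.1773 + 0.3819i)|1⟩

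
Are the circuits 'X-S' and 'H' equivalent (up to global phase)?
No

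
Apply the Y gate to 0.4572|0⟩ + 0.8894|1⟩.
-0.8894i|0⟩ + 0.4572i|1⟩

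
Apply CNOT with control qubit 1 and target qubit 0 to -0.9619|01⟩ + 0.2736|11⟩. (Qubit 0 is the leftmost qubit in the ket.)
0.2736|01⟩ - 0.9619|11⟩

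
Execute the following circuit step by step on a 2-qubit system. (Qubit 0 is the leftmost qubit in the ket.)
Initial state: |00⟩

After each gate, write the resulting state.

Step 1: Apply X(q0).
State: |10⟩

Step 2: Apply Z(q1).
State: |10⟩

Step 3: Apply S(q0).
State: i|10⟩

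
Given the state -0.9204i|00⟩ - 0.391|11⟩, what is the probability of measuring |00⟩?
0.8471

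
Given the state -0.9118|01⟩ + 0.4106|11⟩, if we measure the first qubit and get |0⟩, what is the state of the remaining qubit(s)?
-|1⟩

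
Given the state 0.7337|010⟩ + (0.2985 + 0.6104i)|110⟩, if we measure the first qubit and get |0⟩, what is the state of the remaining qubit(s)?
|10⟩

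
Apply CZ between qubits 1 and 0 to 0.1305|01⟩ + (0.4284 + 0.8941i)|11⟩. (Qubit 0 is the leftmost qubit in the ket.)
0.1305|01⟩ + (-0.4284 - 0.8941i)|11⟩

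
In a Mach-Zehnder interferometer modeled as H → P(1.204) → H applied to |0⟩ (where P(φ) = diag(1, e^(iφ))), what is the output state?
(0.6793 + 0.4667i)|0⟩ + (0.3207 - 0.4667i)|1⟩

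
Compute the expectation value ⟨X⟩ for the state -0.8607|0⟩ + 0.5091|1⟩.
-0.8764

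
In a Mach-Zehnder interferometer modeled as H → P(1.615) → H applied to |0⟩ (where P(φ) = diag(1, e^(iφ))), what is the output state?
(0.4779 + 0.4995i)|0⟩ + (0.5221 - 0.4995i)|1⟩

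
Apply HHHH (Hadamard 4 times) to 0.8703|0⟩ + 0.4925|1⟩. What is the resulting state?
0.8703|0⟩ + 0.4925|1⟩

H² = I, so an even number of Hadamards cancels: H^4 = I and the state is unchanged.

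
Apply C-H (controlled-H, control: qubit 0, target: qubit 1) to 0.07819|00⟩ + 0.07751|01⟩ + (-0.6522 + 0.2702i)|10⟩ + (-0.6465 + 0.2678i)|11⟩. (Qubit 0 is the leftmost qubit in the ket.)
0.07819|00⟩ + 0.07751|01⟩ + (-0.9183 + 0.3804i)|10⟩ + (-0.004031 + 0.001697i)|11⟩

C-H leaves the control-|0⟩ kets |00⟩, |01⟩ unchanged and applies H to qubit 1 on the control-|1⟩ pair (|10⟩, |11⟩).
H = [[1/√2, 1/√2], [1/√2, -1/√2]].
With a = amp(|10⟩) = (-0.6522 + 0.2702i) and b = amp(|11⟩) = (-0.6465 + 0.2678i):
new amp(|10⟩) = (1/√2)·a + (1/√2)·b = (-0.9183 + 0.3804i)
new amp(|11⟩) = (1/√2)·a + (-1/√2)·b = (-0.004031 + 0.001697i)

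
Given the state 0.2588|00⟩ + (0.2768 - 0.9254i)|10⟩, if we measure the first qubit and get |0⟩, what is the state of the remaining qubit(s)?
|0⟩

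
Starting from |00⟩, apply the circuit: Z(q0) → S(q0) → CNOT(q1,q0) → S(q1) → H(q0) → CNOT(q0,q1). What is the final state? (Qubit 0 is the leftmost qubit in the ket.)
1/√2|00⟩ + 1/√2|11⟩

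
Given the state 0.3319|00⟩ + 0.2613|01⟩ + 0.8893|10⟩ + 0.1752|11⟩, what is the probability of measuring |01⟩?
0.06828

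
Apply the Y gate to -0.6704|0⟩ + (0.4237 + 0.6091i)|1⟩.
(0.6091 - 0.4237i)|0⟩ - 0.6704i|1⟩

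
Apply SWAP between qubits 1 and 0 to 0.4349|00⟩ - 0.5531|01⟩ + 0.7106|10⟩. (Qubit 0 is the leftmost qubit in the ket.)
0.4349|00⟩ + 0.7106|01⟩ - 0.5531|10⟩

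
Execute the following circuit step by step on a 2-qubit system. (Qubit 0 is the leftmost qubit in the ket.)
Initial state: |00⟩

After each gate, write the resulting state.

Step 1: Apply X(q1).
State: |01⟩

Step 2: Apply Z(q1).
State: -|01⟩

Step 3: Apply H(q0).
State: -1/√2|01⟩ - 1/√2|11⟩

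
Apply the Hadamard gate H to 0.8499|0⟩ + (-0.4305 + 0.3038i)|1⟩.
(0.2966 + 0.2148i)|0⟩ + (0.9054 - 0.2148i)|1⟩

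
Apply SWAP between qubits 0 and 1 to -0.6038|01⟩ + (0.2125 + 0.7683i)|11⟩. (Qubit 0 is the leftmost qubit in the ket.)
-0.6038|10⟩ + (0.2125 + 0.7683i)|11⟩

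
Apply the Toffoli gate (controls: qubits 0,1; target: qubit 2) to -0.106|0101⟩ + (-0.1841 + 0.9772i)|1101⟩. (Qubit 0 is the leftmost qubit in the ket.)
-0.106|0101⟩ + (-0.1841 + 0.9772i)|1111⟩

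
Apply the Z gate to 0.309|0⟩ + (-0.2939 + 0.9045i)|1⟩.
0.309|0⟩ + (0.2939 - 0.9045i)|1⟩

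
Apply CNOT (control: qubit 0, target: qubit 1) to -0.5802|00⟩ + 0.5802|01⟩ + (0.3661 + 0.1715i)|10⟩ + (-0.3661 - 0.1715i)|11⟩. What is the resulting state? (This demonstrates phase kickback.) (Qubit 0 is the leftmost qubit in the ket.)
-0.5802|00⟩ + 0.5802|01⟩ + (-0.3661 - 0.1715i)|10⟩ + (0.3661 + 0.1715i)|11⟩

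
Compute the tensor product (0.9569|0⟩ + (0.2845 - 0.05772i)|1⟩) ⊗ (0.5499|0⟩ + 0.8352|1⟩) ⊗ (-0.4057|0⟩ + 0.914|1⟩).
-0.2135|000⟩ + 0.4809|001⟩ - 0.3242|010⟩ + 0.7305|011⟩ + (-0.06347 + 0.01288i)|100⟩ + (0.143 - 0.02901i)|101⟩ + (-0.0964 + 0.01956i)|110⟩ + (0.2172 - 0.04406i)|111⟩

amp(|b₁b₂…⟩) = product of the factor amplitudes for bits b₁, b₂, …; only kets whose every factor amplitude is nonzero survive.
|000⟩: (0.9569)(0.5499)(-0.4057) = -0.2135
|001⟩: (0.9569)(0.5499)(0.914) = 0.4809
|010⟩: (0.9569)(0.8352)(-0.4057) = -0.3242
|011⟩: (0.9569)(0.8352)(0.914) = 0.7305
|100⟩: (0.2845 - 0.05772i)(0.5499)(-0.4057) = (-0.06347 + 0.01288i)
|101⟩: (0.2845 - 0.05772i)(0.5499)(0.914) = (0.143 - 0.02901i)
|110⟩: (0.2845 - 0.05772i)(0.8352)(-0.4057) = (-0.0964 + 0.01956i)
|111⟩: (0.2845 - 0.05772i)(0.8352)(0.914) = (0.2172 - 0.04406i)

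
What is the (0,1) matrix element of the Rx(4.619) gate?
-0.7393i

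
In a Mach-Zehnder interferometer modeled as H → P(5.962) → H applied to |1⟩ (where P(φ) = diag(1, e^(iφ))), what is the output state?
(0.02557 + 0.1578i)|0⟩ + (0.9744 - 0.1578i)|1⟩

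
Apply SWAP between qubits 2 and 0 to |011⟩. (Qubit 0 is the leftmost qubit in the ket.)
|110⟩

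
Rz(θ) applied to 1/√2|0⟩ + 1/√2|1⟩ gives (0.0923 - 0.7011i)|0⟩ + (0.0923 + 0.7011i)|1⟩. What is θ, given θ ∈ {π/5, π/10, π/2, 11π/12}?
11π/12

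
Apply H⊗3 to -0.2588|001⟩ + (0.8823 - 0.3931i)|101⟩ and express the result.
(0.2204 - 0.139i)|000⟩ + (-0.2204 + 0.139i)|001⟩ + (0.2204 - 0.139i)|010⟩ + (-0.2204 + 0.139i)|011⟩ + (-0.4034 + 0.139i)|100⟩ + (0.4034 - 0.139i)|101⟩ + (-0.4034 + 0.139i)|110⟩ + (0.4034 - 0.139i)|111⟩

H⊗3 gives amp(|y⟩) = (1/2√2) Σ_x (−1)^(x·y) amp(|x⟩), where x·y is the number of positions in which both x and y have a 1.
|000⟩: (-0.2588 + (0.8823 - 0.3931i))/(2√2) = (0.2204 - 0.139i)
|001⟩: (0.2588 - (0.8823 - 0.3931i))/(2√2) = (-0.2204 + 0.139i)
|010⟩: (-0.2588 + (0.8823 - 0.3931i))/(2√2) = (0.2204 - 0.139i)
|011⟩: (0.2588 - (0.8823 - 0.3931i))/(2√2) = (-0.2204 + 0.139i)
|100⟩: (-0.2588 - (0.8823 - 0.3931i))/(2√2) = (-0.4034 + 0.139i)
|101⟩: (0.2588 + (0.8823 - 0.3931i))/(2√2) = (0.4034 - 0.139i)
|110⟩: (-0.2588 - (0.8823 - 0.3931i))/(2√2) = (-0.4034 + 0.139i)
|111⟩: (0.2588 + (0.8823 - 0.3931i))/(2√2) = (0.4034 - 0.139i)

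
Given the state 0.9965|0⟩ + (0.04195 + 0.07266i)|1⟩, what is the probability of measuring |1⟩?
0.007039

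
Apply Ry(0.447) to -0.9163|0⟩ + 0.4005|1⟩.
-0.9823|0⟩ + 0.1874|1⟩

Ry(0.447) = [[cos(θ/2), −sin(θ/2)], [sin(θ/2), cos(θ/2)]]; θ = 0.447, cos(θ/2) ≈ 0.975128, sin(θ/2) ≈ 0.221644.
With a = amp(|0⟩) = -0.9163 and b = amp(|1⟩) = 0.4005:
new amp(|0⟩) = (0.975128)·a + (-0.221644)·b = -0.9823
new amp(|1⟩) = (0.221644)·a + (0.975128)·b = 0.1874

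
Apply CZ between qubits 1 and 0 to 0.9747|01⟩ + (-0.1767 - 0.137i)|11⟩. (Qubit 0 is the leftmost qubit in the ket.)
0.9747|01⟩ + (0.1767 + 0.137i)|11⟩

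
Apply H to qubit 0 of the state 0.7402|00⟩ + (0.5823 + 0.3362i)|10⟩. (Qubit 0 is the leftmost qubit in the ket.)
(0.9351 + 0.2377i)|00⟩ + (0.1117 - 0.2377i)|10⟩

H on qubit 0 mixes each pair of kets that differ only in qubit 0: amplitudes (a, b) of (|…0…⟩, |…1…⟩) become ((a + b)/√2, (a − b)/√2). Kets absent from the input have amplitude 0.
(|00⟩, |10⟩): (a, b) = (0.7402, (0.5823 + 0.3362i)) → ((0.9351 + 0.2377i), (0.1117 - 0.2377i))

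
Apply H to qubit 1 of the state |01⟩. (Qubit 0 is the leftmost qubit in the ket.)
1/√2|00⟩ - 1/√2|01⟩

H on qubit 1 mixes each pair of kets that differ only in qubit 1: amplitudes (a, b) of (|…0…⟩, |…1…⟩) become ((a + b)/√2, (a − b)/√2). Kets absent from the input have amplitude 0.
(|00⟩, |01⟩): (a, b) = (0, 1) → (1/√2, -1/√2)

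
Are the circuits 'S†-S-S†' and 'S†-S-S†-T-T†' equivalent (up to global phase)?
Yes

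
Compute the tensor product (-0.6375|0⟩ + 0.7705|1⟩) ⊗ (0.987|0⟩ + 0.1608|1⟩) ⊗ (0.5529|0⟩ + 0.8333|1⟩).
-0.3479|000⟩ - 0.5243|001⟩ - 0.05668|010⟩ - 0.08542|011⟩ + 0.4205|100⟩ + 0.6337|101⟩ + 0.0685|110⟩ + 0.1032|111⟩

amp(|b₁b₂…⟩) = product of the factor amplitudes for bits b₁, b₂, …; only kets whose every factor amplitude is nonzero survive.
|000⟩: (-0.6375)(0.987)(0.5529) = -0.3479
|001⟩: (-0.6375)(0.987)(0.8333) = -0.5243
|010⟩: (-0.6375)(0.1608)(0.5529) = -0.05668
|011⟩: (-0.6375)(0.1608)(0.8333) = -0.08542
|100⟩: (0.7705)(0.987)(0.5529) = 0.4205
|101⟩: (0.7705)(0.987)(0.8333) = 0.6337
|110⟩: (0.7705)(0.1608)(0.5529) = 0.0685
|111⟩: (0.7705)(0.1608)(0.8333) = 0.1032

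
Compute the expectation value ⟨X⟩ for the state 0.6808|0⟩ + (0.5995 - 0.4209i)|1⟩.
0.8163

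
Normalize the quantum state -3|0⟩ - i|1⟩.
-0.9487|0⟩ - 0.3162i|1⟩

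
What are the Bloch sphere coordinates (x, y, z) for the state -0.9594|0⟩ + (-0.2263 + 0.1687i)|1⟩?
(0.4342, -0.3237, 0.8408)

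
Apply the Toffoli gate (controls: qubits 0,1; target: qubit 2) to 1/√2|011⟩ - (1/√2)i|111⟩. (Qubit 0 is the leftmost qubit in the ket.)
1/√2|011⟩ - (1/√2)i|110⟩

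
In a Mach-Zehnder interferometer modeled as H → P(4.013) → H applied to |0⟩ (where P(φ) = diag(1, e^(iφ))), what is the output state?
(0.1781 - 0.3826i)|0⟩ + (0.8219 + 0.3826i)|1⟩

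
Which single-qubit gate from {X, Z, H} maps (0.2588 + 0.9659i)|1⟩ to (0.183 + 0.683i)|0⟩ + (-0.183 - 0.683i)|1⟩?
H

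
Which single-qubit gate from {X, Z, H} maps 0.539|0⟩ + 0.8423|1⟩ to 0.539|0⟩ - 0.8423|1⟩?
Z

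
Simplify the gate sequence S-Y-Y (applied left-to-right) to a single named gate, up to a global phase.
S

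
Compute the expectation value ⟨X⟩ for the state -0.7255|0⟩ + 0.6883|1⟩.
-0.9987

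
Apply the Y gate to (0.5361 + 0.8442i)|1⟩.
(0.8442 - 0.5361i)|0⟩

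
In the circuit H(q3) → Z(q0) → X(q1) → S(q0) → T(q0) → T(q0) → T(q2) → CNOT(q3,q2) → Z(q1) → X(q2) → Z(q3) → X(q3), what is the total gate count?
12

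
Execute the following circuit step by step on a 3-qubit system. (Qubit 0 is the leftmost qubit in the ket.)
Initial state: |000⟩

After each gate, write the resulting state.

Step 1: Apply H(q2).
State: 1/√2|000⟩ + 1/√2|001⟩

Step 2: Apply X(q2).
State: 1/√2|000⟩ + 1/√2|001⟩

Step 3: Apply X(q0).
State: 1/√2|100⟩ + 1/√2|101⟩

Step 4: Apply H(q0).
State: 1/2|000⟩ + 1/2|001⟩ - 1/2|100⟩ - 1/2|101⟩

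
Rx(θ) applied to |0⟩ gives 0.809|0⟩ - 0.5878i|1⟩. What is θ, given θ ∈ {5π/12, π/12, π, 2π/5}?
2π/5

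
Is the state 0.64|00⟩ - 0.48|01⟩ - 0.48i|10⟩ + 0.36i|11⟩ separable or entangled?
Separable

Writing the state as a|00⟩ + b|01⟩ + c|10⟩ + d|11⟩, it is a product state iff ad − bc = 0.
Here (a, b, c, d) = (0.64, -0.48, -0.48i, 0.36i): ad − bc = (0.64)(0.36i) − (-0.48)(-0.48i) = 0, so the state is separable.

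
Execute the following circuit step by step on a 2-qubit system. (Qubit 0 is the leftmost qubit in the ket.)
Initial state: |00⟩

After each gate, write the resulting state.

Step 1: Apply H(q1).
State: 1/√2|00⟩ + 1/√2|01⟩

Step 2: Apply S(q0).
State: 1/√2|00⟩ + 1/√2|01⟩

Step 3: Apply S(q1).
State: 1/√2|00⟩ + (1/√2)i|01⟩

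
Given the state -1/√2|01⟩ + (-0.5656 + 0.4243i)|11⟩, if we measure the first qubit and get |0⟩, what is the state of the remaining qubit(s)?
-|1⟩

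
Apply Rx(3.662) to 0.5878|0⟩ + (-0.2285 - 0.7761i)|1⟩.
(-0.9012 + 0.2208i)|0⟩ + (0.05879 - 0.3683i)|1⟩

Rx(3.662) = [[cos(θ/2), −i·sin(θ/2)], [−i·sin(θ/2), cos(θ/2)]]; θ = 3.662, cos(θ/2) ≈ -0.257277, sin(θ/2) ≈ 0.966338.
With a = amp(|0⟩) = 0.5878 and b = amp(|1⟩) = (-0.2285 - 0.7761i):
new amp(|0⟩) = (-0.257277)·a + (-0.966338i)·b = (-0.9012 + 0.2208i)
new amp(|1⟩) = (-0.966338i)·a + (-0.257277)·b = (0.05879 - 0.3683i)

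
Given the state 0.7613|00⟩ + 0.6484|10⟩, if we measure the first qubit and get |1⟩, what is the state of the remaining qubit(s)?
|0⟩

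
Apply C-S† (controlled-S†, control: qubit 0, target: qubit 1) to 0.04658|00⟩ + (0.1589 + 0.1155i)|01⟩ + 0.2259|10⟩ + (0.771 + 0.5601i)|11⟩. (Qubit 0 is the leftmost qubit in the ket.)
0.04658|00⟩ + (0.1589 + 0.1155i)|01⟩ + 0.2259|10⟩ + (0.5601 - 0.771i)|11⟩

C-S† leaves the control-|0⟩ kets |00⟩, |01⟩ unchanged and applies S† to qubit 1 on the control-|1⟩ pair (|10⟩, |11⟩).
S† = [[1, 0], [0, -i]].
With a = amp(|10⟩) = 0.2259 and b = amp(|11⟩) = (0.771 + 0.5601i):
new amp(|10⟩) = (1)·a = 0.2259
new amp(|11⟩) = (-i)·b = (0.5601 - 0.771i)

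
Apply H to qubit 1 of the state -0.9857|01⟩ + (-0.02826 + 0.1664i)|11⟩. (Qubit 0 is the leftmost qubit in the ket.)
-0.697|00⟩ + 0.697|01⟩ + (-0.01998 + 0.1177i)|10⟩ + (0.01998 - 0.1177i)|11⟩

H on qubit 1 mixes each pair of kets that differ only in qubit 1: amplitudes (a, b) of (|…0…⟩, |…1…⟩) become ((a + b)/√2, (a − b)/√2). Kets absent from the input have amplitude 0.
(|00⟩, |01⟩): (a, b) = (0, -0.9857) → (-0.697, 0.697)
(|10⟩, |11⟩): (a, b) = (0, (-0.02826 + 0.1664i)) → ((-0.01998 + 0.1177i), (0.01998 - 0.1177i))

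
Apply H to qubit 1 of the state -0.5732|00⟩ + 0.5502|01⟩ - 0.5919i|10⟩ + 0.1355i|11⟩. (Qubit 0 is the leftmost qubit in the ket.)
-0.01626|00⟩ - 0.7944|01⟩ - 0.3227i|10⟩ - 0.5143i|11⟩

H on qubit 1 mixes each pair of kets that differ only in qubit 1: amplitudes (a, b) of (|…0…⟩, |…1…⟩) become ((a + b)/√2, (a − b)/√2). Kets absent from the input have amplitude 0.
(|00⟩, |01⟩): (a, b) = (-0.5732, 0.5502) → (-0.01626, -0.7944)
(|10⟩, |11⟩): (a, b) = (-0.5919i, 0.1355i) → (-0.3227i, -0.5143i)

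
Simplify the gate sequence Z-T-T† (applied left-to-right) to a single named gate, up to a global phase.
Z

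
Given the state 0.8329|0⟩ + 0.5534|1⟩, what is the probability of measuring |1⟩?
0.3063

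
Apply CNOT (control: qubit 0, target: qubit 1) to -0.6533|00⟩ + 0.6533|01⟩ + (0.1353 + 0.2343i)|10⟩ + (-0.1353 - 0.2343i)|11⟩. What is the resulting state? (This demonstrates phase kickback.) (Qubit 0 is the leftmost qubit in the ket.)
-0.6533|00⟩ + 0.6533|01⟩ + (-0.1353 - 0.2343i)|10⟩ + (0.1353 + 0.2343i)|11⟩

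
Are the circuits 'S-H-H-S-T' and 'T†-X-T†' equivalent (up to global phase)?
No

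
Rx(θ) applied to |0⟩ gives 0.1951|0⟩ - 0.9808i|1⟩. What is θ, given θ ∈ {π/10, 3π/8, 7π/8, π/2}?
7π/8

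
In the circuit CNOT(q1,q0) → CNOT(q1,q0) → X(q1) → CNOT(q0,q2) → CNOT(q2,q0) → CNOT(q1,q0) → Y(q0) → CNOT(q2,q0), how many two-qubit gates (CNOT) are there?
6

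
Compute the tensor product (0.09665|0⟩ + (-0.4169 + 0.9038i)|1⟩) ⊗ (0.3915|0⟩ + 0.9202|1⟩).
0.03784|00⟩ + 0.08894|01⟩ + (-0.1632 + 0.3538i)|10⟩ + (-0.3836 + 0.8317i)|11⟩

amp(|b₁b₂…⟩) = product of the factor amplitudes for bits b₁, b₂, …; only kets whose every factor amplitude is nonzero survive.
|00⟩: (0.09665)(0.3915) = 0.03784
|01⟩: (0.09665)(0.9202) = 0.08894
|10⟩: (-0.4169 + 0.9038i)(0.3915) = (-0.1632 + 0.3538i)
|11⟩: (-0.4169 + 0.9038i)(0.9202) = (-0.3836 + 0.8317i)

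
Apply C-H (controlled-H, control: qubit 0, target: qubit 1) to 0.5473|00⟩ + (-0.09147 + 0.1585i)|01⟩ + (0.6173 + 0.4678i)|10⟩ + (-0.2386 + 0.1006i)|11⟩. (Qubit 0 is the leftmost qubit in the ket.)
0.5473|00⟩ + (-0.09147 + 0.1585i)|01⟩ + (0.2678 + 0.4019i)|10⟩ + (0.6052 + 0.2596i)|11⟩

C-H leaves the control-|0⟩ kets |00⟩, |01⟩ unchanged and applies H to qubit 1 on the control-|1⟩ pair (|10⟩, |11⟩).
H = [[1/√2, 1/√2], [1/√2, -1/√2]].
With a = amp(|10⟩) = (0.6173 + 0.4678i) and b = amp(|11⟩) = (-0.2386 + 0.1006i):
new amp(|10⟩) = (1/√2)·a + (1/√2)·b = (0.2678 + 0.4019i)
new amp(|11⟩) = (1/√2)·a + (-1/√2)·b = (0.6052 + 0.2596i)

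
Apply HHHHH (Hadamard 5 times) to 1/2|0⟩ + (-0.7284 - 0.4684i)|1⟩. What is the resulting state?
(-0.1615 - 0.3312i)|0⟩ + (0.8686 + 0.3312i)|1⟩

H² = I, so H^5 = H: a single Hadamard. With (a, b) = (1/2, (-0.7284 - 0.4684i)), H gives ((a + b)/√2, (a − b)/√2) = ((-0.1615 - 0.3312i), (0.8686 + 0.3312i)).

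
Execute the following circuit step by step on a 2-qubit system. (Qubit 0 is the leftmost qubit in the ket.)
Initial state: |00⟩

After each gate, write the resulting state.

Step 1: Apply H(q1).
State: 1/√2|00⟩ + 1/√2|01⟩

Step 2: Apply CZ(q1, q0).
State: 1/√2|00⟩ + 1/√2|01⟩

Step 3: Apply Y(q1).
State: -(1/√2)i|00⟩ + (1/√2)i|01⟩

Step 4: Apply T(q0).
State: -(1/√2)i|00⟩ + (1/√2)i|01⟩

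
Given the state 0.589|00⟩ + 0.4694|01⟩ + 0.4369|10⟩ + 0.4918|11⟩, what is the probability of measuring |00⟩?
0.3469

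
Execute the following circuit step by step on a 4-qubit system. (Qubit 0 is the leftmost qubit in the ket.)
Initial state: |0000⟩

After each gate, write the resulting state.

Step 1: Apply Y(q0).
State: i|1000⟩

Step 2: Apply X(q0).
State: i|0000⟩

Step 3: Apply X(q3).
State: i|0001⟩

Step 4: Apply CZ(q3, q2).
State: i|0001⟩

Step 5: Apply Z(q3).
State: -i|0001⟩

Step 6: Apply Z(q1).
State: -i|0001⟩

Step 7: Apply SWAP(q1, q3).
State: -i|0100⟩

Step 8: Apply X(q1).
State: -i|0000⟩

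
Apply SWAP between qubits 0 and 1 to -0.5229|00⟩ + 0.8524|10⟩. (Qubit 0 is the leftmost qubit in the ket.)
-0.5229|00⟩ + 0.8524|01⟩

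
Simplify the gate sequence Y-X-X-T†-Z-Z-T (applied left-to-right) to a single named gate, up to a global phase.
Y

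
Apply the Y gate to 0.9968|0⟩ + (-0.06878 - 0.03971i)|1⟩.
(-0.03971 + 0.06878i)|0⟩ + 0.9968i|1⟩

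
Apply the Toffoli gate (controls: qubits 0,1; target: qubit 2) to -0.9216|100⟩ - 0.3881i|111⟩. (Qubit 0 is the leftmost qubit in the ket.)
-0.9216|100⟩ - 0.3881i|110⟩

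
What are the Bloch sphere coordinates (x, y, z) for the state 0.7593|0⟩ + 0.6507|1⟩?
(0.9882, 0, 0.1531)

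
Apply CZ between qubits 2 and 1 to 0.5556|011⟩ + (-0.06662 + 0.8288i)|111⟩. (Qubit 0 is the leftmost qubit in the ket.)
-0.5556|011⟩ + (0.06662 - 0.8288i)|111⟩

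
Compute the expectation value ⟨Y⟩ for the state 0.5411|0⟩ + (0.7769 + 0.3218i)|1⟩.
0.3483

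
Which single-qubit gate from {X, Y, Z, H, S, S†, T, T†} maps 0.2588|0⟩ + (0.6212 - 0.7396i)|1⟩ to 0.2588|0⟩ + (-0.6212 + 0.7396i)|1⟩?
Z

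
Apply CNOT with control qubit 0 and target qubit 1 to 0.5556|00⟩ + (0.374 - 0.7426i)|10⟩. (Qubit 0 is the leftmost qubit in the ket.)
0.5556|00⟩ + (0.374 - 0.7426i)|11⟩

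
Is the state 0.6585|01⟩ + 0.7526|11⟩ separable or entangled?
Separable

Writing the state as a|00⟩ + b|01⟩ + c|10⟩ + d|11⟩, it is a product state iff ad − bc = 0.
Here (a, b, c, d) = (0, 0.6585, 0, 0.7526): ad − bc = (0)(0.7526) − (0.6585)(0) = 0, so the state is separable.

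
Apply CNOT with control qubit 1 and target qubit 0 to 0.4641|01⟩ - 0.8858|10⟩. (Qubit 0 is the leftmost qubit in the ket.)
-0.8858|10⟩ + 0.4641|11⟩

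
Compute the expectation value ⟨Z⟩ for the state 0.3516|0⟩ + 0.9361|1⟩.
-0.7527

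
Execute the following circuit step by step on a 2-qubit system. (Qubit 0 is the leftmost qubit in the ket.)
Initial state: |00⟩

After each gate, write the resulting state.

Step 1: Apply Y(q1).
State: i|01⟩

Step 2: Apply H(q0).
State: (1/√2)i|01⟩ + (1/√2)i|11⟩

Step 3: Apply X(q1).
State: (1/√2)i|00⟩ + (1/√2)i|10⟩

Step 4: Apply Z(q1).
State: (1/√2)i|00⟩ + (1/√2)i|10⟩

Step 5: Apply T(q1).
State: (1/√2)i|00⟩ + (1/√2)i|10⟩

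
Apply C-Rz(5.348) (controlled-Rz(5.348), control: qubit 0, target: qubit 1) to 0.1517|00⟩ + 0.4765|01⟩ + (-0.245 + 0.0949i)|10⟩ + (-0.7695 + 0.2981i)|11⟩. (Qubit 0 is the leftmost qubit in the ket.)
0.1517|00⟩ + 0.4765|01⟩ + (0.2615 + 0.02572i)|10⟩ + (0.5525 - 0.6129i)|11⟩

C-Rz(5.348) leaves the control-|0⟩ kets |00⟩, |01⟩ unchanged and applies Rz(5.348) to qubit 1 on the control-|1⟩ pair (|10⟩, |11⟩).
Rz(5.348) = [[e^(−iθ/2), 0], [0, e^(iθ/2)]] with e^(±iθ/2) = cos(θ/2) ± i·sin(θ/2); θ = 5.348, cos(θ/2) ≈ -0.892656, sin(θ/2) ≈ 0.450739.
With a = amp(|10⟩) = (-0.245 + 0.0949i) and b = amp(|11⟩) = (-0.7695 + 0.2981i):
new amp(|10⟩) = (-0.892656 - 0.450739i)·a = (0.2615 + 0.02572i)
new amp(|11⟩) = (-0.892656 + 0.450739i)·b = (0.5525 - 0.6129i)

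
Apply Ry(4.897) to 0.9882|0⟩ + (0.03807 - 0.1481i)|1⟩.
(-0.7845 + 0.09462i)|0⟩ + (0.6021 + 0.1139i)|1⟩

Ry(4.897) = [[cos(θ/2), −sin(θ/2)], [sin(θ/2), cos(θ/2)]]; θ = 4.897, cos(θ/2) ≈ -0.769274, sin(θ/2) ≈ 0.638919.
With a = amp(|0⟩) = 0.9882 and b = amp(|1⟩) = (0.03807 - 0.1481i):
new amp(|0⟩) = (-0.769274)·a + (-0.638919)·b = (-0.7845 + 0.09462i)
new amp(|1⟩) = (0.638919)·a + (-0.769274)·b = (0.6021 + 0.1139i)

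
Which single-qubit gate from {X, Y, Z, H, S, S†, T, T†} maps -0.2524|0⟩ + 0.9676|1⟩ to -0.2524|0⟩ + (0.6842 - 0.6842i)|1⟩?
T†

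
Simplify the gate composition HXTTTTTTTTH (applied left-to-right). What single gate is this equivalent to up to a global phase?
Z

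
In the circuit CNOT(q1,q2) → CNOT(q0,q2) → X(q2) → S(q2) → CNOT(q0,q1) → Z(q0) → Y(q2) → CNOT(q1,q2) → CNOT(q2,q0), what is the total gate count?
9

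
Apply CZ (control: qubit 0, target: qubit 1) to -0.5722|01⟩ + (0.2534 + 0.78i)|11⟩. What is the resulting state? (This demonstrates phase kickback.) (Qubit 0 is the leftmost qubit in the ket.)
-0.5722|01⟩ + (-0.2534 - 0.78i)|11⟩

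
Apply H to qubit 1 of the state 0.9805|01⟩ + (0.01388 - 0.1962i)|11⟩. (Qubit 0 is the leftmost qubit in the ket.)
0.6933|00⟩ - 0.6933|01⟩ + (0.009815 - 0.1387i)|10⟩ + (-0.009815 + 0.1387i)|11⟩

H on qubit 1 mixes each pair of kets that differ only in qubit 1: amplitudes (a, b) of (|…0…⟩, |…1…⟩) become ((a + b)/√2, (a − b)/√2). Kets absent from the input have amplitude 0.
(|00⟩, |01⟩): (a, b) = (0, 0.9805) → (0.6933, -0.6933)
(|10⟩, |11⟩): (a, b) = (0, (0.01388 - 0.1962i)) → ((0.009815 - 0.1387i), (-0.009815 + 0.1387i))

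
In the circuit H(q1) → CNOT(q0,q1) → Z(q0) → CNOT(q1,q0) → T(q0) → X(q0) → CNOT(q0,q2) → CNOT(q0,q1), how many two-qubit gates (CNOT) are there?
4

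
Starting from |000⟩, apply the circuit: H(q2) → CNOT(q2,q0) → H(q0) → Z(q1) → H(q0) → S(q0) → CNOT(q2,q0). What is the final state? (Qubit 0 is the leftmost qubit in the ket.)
1/√2|000⟩ + (1/√2)i|001⟩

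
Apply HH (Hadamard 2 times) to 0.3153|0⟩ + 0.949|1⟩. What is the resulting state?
0.3153|0⟩ + 0.949|1⟩

H² = I, so an even number of Hadamards cancels: H^2 = I and the state is unchanged.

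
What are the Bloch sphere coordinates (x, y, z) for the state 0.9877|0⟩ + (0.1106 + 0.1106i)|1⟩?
(0.2185, 0.2185, 0.9511)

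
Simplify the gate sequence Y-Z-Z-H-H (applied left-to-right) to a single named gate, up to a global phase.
Y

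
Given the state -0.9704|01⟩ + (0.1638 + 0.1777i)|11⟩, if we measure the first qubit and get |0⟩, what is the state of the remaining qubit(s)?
-|1⟩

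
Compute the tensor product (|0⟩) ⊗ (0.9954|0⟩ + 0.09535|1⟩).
0.9954|00⟩ + 0.09535|01⟩

amp(|b₁b₂…⟩) = product of the factor amplitudes for bits b₁, b₂, …; only kets whose every factor amplitude is nonzero survive.
|00⟩: (1)(0.9954) = 0.9954
|01⟩: (1)(0.09535) = 0.09535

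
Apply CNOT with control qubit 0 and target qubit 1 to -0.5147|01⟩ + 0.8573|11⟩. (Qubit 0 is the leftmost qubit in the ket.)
-0.5147|01⟩ + 0.8573|10⟩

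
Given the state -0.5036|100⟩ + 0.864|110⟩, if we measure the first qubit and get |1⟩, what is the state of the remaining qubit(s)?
-0.5036|00⟩ + 0.864|10⟩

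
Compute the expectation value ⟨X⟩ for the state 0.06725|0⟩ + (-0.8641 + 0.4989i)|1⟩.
-0.1162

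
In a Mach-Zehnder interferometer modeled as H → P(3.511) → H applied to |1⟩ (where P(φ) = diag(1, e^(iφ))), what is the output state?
(0.9663 + 0.1805i)|0⟩ + (0.03373 - 0.1805i)|1⟩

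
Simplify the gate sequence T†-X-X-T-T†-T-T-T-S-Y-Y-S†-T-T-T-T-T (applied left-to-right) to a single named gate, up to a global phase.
T†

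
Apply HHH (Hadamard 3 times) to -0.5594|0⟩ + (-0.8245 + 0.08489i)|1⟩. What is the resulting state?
(-0.9786 + 0.06003i)|0⟩ + (0.1875 - 0.06003i)|1⟩

H² = I, so H^3 = H: a single Hadamard. With (a, b) = (-0.5594, (-0.8245 + 0.08489i)), H gives ((a + b)/√2, (a − b)/√2) = ((-0.9786 + 0.06003i), (0.1875 - 0.06003i)).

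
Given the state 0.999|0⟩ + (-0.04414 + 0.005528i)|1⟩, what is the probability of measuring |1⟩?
0.001979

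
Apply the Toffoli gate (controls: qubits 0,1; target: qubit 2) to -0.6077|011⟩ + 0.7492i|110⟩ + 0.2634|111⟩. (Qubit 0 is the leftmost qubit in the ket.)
-0.6077|011⟩ + 0.2634|110⟩ + 0.7492i|111⟩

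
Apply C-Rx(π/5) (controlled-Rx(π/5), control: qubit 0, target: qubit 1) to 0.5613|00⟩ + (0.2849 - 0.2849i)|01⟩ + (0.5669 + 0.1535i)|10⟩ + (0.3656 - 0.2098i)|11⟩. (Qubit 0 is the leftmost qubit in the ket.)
0.5613|00⟩ + (0.2849 - 0.2849i)|01⟩ + (0.4743 + 0.03301i)|10⟩ + (0.3951 - 0.3747i)|11⟩

C-Rx(π/5) leaves the control-|0⟩ kets |00⟩, |01⟩ unchanged and applies Rx(π/5) to qubit 1 on the control-|1⟩ pair (|10⟩, |11⟩).
Rx(π/5) = [[cos(θ/2), −i·sin(θ/2)], [−i·sin(θ/2), cos(θ/2)]]; θ = π/5, cos(θ/2) ≈ 0.951057, sin(θ/2) ≈ 0.309017.
With a = amp(|10⟩) = (0.5669 + 0.1535i) and b = amp(|11⟩) = (0.3656 - 0.2098i):
new amp(|10⟩) = (0.951057)·a + (-0.309017i)·b = (0.4743 + 0.03301i)
new amp(|11⟩) = (-0.309017i)·a + (0.951057)·b = (0.3951 - 0.3747i)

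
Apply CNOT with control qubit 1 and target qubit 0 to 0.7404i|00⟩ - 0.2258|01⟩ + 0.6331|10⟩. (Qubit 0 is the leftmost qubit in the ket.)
0.7404i|00⟩ + 0.6331|10⟩ - 0.2258|11⟩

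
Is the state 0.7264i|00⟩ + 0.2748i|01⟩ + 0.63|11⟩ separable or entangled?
Entangled

Writing the state as a|00⟩ + b|01⟩ + c|10⟩ + d|11⟩, it is a product state iff ad − bc = 0.
Here (a, b, c, d) = (0.7264i, 0.2748i, 0, 0.63): ad − bc = (0.7264i)(0.63) − (0.2748i)(0) = 0.4576i ≠ 0, so the state is entangled.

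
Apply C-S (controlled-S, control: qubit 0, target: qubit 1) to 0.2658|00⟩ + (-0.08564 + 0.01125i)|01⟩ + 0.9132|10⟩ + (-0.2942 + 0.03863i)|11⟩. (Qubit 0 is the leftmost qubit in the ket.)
0.2658|00⟩ + (-0.08564 + 0.01125i)|01⟩ + 0.9132|10⟩ + (-0.03863 - 0.2942i)|11⟩

C-S leaves the control-|0⟩ kets |00⟩, |01⟩ unchanged and applies S to qubit 1 on the control-|1⟩ pair (|10⟩, |11⟩).
S = [[1, 0], [0, i]].
With a = amp(|10⟩) = 0.9132 and b = amp(|11⟩) = (-0.2942 + 0.03863i):
new amp(|10⟩) = (1)·a = 0.9132
new amp(|11⟩) = (i)·b = (-0.03863 - 0.2942i)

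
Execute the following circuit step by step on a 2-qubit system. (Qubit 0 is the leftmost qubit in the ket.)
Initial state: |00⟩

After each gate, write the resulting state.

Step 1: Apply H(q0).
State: 1/√2|00⟩ + 1/√2|10⟩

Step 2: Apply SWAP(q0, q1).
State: 1/√2|00⟩ + 1/√2|01⟩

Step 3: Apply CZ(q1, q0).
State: 1/√2|00⟩ + 1/√2|01⟩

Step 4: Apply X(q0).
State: 1/√2|10⟩ + 1/√2|11⟩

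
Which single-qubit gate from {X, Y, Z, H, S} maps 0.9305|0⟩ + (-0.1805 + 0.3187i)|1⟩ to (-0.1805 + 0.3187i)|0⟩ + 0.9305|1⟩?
X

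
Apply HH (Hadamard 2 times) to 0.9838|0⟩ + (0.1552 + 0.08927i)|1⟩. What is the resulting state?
0.9838|0⟩ + (0.1552 + 0.08927i)|1⟩

H² = I, so an even number of Hadamards cancels: H^2 = I and the state is unchanged.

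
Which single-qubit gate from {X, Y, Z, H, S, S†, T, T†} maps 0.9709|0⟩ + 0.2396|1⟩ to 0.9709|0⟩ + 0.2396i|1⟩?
S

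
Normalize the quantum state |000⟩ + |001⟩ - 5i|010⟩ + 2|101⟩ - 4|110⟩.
0.1459|000⟩ + 0.1459|001⟩ - 0.7293i|010⟩ + 0.2917|101⟩ - 0.5835|110⟩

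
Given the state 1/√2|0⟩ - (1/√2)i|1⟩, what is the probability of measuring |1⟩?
1/2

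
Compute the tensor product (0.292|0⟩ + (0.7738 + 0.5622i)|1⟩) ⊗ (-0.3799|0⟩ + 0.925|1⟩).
-0.1109|00⟩ + 0.2701|01⟩ + (-0.294 - 0.2136i)|10⟩ + (0.7158 + 0.52i)|11⟩

amp(|b₁b₂…⟩) = product of the factor amplitudes for bits b₁, b₂, …; only kets whose every factor amplitude is nonzero survive.
|00⟩: (0.292)(-0.3799) = -0.1109
|01⟩: (0.292)(0.925) = 0.2701
|10⟩: (0.7738 + 0.5622i)(-0.3799) = (-0.294 - 0.2136i)
|11⟩: (0.7738 + 0.5622i)(0.925) = (0.7158 + 0.52i)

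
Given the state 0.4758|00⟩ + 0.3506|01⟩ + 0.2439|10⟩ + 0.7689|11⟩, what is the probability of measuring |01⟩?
0.1229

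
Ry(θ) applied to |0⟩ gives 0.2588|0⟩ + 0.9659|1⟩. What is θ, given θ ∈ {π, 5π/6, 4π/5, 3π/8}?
5π/6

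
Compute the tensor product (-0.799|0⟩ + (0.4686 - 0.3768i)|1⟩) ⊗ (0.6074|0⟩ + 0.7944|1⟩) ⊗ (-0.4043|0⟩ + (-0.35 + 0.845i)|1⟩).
0.1962|000⟩ + (0.1699 - 0.4101i)|001⟩ + 0.2566|010⟩ + (0.2222 - 0.5363i)|011⟩ + (-0.1151 + 0.09253i)|100⟩ + (0.09377 + 0.3206i)|101⟩ + (-0.1505 + 0.121i)|110⟩ + (0.1226 + 0.4193i)|111⟩

amp(|b₁b₂…⟩) = product of the factor amplitudes for bits b₁, b₂, …; only kets whose every factor amplitude is nonzero survive.
|000⟩: (-0.799)(0.6074)(-0.4043) = 0.1962
|001⟩: (-0.799)(0.6074)(-0.35 + 0.845i) = (0.1699 - 0.4101i)
|010⟩: (-0.799)(0.7944)(-0.4043) = 0.2566
|011⟩: (-0.799)(0.7944)(-0.35 + 0.845i) = (0.2222 - 0.5363i)
|100⟩: (0.4686 - 0.3768i)(0.6074)(-0.4043) = (-0.1151 + 0.09253i)
|101⟩: (0.4686 - 0.3768i)(0.6074)(-0.35 + 0.845i) = (0.09377 + 0.3206i)
|110⟩: (0.4686 - 0.3768i)(0.7944)(-0.4043) = (-0.1505 + 0.121i)
|111⟩: (0.4686 - 0.3768i)(0.7944)(-0.35 + 0.845i) = (0.1226 + 0.4193i)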